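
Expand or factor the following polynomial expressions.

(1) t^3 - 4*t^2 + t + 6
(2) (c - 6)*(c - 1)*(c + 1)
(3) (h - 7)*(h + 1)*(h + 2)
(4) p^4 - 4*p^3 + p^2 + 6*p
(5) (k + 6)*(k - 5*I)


(1) = (t - 3)*(t - 2)*(t + 1)
(2) = c^3 - 6*c^2 - c + 6
(3) = h^3 - 4*h^2 - 19*h - 14
(4) = p*(p - 3)*(p - 2)*(p + 1)
(5) = k^2 + 6*k - 5*I*k - 30*I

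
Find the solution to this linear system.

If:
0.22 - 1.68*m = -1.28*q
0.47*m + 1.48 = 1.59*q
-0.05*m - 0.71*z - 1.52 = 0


Then:
m = 1.08
q = 1.25
z = -2.22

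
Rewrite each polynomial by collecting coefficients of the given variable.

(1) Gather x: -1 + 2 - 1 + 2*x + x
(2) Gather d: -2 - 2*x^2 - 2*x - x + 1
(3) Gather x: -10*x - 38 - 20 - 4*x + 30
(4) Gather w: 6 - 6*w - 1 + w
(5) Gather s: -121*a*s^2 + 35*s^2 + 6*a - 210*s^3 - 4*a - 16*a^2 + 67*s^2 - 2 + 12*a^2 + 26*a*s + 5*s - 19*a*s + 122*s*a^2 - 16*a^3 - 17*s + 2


(1) = 3*x
(2) = -2*x^2 - 3*x - 1
(3) = -14*x - 28
(4) = 5 - 5*w
(5) = -16*a^3 - 4*a^2 + 2*a - 210*s^3 + s^2*(102 - 121*a) + s*(122*a^2 + 7*a - 12)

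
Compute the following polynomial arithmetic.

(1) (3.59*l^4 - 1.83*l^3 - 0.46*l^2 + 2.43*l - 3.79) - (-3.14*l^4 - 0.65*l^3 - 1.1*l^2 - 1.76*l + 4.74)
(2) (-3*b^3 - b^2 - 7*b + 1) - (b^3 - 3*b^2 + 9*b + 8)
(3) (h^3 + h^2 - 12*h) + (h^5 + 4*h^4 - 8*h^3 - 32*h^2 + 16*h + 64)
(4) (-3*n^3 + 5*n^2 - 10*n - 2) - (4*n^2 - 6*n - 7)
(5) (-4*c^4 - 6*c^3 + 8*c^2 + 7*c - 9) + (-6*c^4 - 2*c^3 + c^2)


(1) = 6.73*l^4 - 1.18*l^3 + 0.64*l^2 + 4.19*l - 8.53
(2) = -4*b^3 + 2*b^2 - 16*b - 7
(3) = h^5 + 4*h^4 - 7*h^3 - 31*h^2 + 4*h + 64
(4) = -3*n^3 + n^2 - 4*n + 5
(5) = -10*c^4 - 8*c^3 + 9*c^2 + 7*c - 9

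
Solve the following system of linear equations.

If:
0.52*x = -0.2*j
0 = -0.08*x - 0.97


Then:
j = 31.52
x = -12.12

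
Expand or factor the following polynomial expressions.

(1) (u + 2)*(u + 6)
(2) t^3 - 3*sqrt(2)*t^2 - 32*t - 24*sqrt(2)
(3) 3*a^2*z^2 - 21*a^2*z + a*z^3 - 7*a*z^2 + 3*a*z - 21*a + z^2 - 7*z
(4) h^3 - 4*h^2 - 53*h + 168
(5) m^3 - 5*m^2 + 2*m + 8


(1) = u^2 + 8*u + 12
(2) = (t - 6*sqrt(2))*(t + sqrt(2))*(t + 2*sqrt(2))
(3) = (3*a + z)*(z - 7)*(a*z + 1)
(4) = (h - 8)*(h - 3)*(h + 7)
(5) = (m - 4)*(m - 2)*(m + 1)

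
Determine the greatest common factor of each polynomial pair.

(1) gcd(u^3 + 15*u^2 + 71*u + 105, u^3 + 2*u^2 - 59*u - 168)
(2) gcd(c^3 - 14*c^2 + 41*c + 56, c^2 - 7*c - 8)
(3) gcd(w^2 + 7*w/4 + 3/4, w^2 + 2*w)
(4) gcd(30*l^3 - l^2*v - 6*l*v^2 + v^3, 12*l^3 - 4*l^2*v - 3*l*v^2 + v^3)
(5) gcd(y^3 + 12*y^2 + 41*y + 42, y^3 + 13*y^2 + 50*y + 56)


(1) = u^2 + 10*u + 21
(2) = gcd((c - 8)*(c - 7)*(c + 1), (c - 8)*(c + 1)) = c^2 - 7*c - 8
(3) = 1
(4) = -6*l^2 - l*v + v^2
(5) = y^2 + 9*y + 14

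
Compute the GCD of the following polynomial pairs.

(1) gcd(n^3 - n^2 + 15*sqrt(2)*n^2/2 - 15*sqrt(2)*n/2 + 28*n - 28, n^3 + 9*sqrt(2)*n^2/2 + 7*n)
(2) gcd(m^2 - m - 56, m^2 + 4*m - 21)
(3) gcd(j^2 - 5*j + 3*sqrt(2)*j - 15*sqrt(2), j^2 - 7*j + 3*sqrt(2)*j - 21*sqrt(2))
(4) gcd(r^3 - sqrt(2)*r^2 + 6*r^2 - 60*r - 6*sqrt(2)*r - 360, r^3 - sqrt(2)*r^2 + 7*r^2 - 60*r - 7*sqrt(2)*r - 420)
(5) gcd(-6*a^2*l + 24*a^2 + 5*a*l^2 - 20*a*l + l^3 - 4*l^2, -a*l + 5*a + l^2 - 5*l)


(1) = gcd((n - 1)*(n + 7*sqrt(2)/2)*(n + 4*sqrt(2)), n*(n + sqrt(2))*(n + 7*sqrt(2)/2)) = n + 7*sqrt(2)/2
(2) = gcd((m - 8)*(m + 7), (m - 3)*(m + 7)) = m + 7
(3) = gcd((j - 5)*(j + 3*sqrt(2)), (j - 7)*(j + 3*sqrt(2))) = j + 3*sqrt(2)
(4) = gcd((r + 6)*(r - 6*sqrt(2))*(r + 5*sqrt(2)), (r + 7)*(r - 6*sqrt(2))*(r + 5*sqrt(2))) = r^2 - sqrt(2)*r - 60
(5) = a - l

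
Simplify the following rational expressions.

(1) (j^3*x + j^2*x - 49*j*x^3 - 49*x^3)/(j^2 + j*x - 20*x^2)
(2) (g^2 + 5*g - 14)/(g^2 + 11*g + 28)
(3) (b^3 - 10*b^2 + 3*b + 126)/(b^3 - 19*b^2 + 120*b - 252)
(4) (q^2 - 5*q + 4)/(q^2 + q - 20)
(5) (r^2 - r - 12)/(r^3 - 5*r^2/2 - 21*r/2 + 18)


(1) = (-j^3*x - j^2*x + 49*j*x^3 + 49*x^3)/(-j^2 - j*x + 20*x^2)
(2) = (g - 2)/(g + 4)
(3) = (b + 3)/(b - 6)
(4) = (q - 1)/(q + 5)
(5) = 2/(2*r - 3)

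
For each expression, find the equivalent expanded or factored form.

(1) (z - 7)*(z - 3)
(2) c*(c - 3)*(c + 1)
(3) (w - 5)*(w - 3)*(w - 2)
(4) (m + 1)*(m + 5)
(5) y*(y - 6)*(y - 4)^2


(1) = z^2 - 10*z + 21
(2) = c^3 - 2*c^2 - 3*c
(3) = w^3 - 10*w^2 + 31*w - 30
(4) = m^2 + 6*m + 5
(5) = y^4 - 14*y^3 + 64*y^2 - 96*y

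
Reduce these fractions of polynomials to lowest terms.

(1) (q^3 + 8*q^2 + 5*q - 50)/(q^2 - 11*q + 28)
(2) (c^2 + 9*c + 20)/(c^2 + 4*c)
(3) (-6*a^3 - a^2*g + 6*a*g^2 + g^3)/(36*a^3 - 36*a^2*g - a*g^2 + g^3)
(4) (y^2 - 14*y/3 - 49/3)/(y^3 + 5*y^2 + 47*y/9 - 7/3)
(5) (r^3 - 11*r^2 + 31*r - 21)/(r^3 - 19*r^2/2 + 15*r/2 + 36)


(1) = (q^3 + 8*q^2 + 5*q - 50)/(q^2 - 11*q + 28)
(2) = (c + 5)/c
(3) = (-a - g)/(6*a - g)
(4) = (3*y - 21)/(3*y^2 + 8*y - 3)
(5) = (2*r^2 - 16*r + 14)/(2*r^2 - 13*r - 24)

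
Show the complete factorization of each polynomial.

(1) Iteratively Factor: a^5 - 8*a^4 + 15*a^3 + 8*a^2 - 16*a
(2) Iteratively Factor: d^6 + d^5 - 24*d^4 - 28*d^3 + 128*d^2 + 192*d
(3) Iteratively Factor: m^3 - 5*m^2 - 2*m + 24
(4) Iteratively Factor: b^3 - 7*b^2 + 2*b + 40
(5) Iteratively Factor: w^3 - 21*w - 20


(1) = (a)*(a^4 - 8*a^3 + 15*a^2 + 8*a - 16) = a*(a - 4)*(a^3 - 4*a^2 - a + 4) = a*(a - 4)^2*(a^2 - 1) = a*(a - 4)^2*(a - 1)*(a + 1)
(2) = (d)*(d^5 + d^4 - 24*d^3 - 28*d^2 + 128*d + 192) = d*(d - 3)*(d^4 + 4*d^3 - 12*d^2 - 64*d - 64) = d*(d - 3)*(d + 4)*(d^3 - 12*d - 16) = d*(d - 4)*(d - 3)*(d + 4)*(d^2 + 4*d + 4) = d*(d - 4)*(d - 3)*(d + 2)*(d + 4)*(d + 2)
(3) = (m - 3)*(m^2 - 2*m - 8) = (m - 3)*(m + 2)*(m - 4)
(4) = (b - 4)*(b^2 - 3*b - 10) = (b - 4)*(b + 2)*(b - 5)
(5) = (w + 4)*(w^2 - 4*w - 5) = (w + 1)*(w + 4)*(w - 5)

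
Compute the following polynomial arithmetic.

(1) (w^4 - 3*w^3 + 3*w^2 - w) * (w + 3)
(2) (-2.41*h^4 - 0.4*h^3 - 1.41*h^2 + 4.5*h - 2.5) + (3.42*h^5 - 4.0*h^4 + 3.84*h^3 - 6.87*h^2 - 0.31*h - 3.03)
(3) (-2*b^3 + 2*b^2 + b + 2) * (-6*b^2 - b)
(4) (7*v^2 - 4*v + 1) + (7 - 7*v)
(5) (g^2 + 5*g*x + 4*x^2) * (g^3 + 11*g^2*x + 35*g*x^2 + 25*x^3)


(1) = w^5 - 6*w^3 + 8*w^2 - 3*w
(2) = 3.42*h^5 - 6.41*h^4 + 3.44*h^3 - 8.28*h^2 + 4.19*h - 5.53
(3) = 12*b^5 - 10*b^4 - 8*b^3 - 13*b^2 - 2*b
(4) = 7*v^2 - 11*v + 8
(5) = g^5 + 16*g^4*x + 94*g^3*x^2 + 244*g^2*x^3 + 265*g*x^4 + 100*x^5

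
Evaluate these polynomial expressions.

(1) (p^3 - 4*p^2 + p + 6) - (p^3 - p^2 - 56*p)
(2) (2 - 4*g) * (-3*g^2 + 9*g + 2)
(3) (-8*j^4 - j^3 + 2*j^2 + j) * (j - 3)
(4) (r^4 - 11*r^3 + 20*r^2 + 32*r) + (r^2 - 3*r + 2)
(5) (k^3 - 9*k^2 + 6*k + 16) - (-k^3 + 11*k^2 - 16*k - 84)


(1) = -3*p^2 + 57*p + 6
(2) = 12*g^3 - 42*g^2 + 10*g + 4
(3) = -8*j^5 + 23*j^4 + 5*j^3 - 5*j^2 - 3*j
(4) = r^4 - 11*r^3 + 21*r^2 + 29*r + 2
(5) = 2*k^3 - 20*k^2 + 22*k + 100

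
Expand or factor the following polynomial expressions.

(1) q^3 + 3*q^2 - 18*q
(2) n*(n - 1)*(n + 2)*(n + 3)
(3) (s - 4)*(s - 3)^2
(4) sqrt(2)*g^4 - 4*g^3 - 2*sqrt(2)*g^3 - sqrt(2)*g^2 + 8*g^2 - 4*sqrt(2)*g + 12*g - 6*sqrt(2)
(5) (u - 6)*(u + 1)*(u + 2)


(1) = q*(q - 3)*(q + 6)
(2) = n^4 + 4*n^3 + n^2 - 6*n
(3) = s^3 - 10*s^2 + 33*s - 36
(4) = (g - 3)*(g - sqrt(2))^2*(sqrt(2)*g + sqrt(2))
(5) = u^3 - 3*u^2 - 16*u - 12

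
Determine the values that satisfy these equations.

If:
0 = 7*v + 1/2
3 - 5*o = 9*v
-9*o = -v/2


Then:
No Solution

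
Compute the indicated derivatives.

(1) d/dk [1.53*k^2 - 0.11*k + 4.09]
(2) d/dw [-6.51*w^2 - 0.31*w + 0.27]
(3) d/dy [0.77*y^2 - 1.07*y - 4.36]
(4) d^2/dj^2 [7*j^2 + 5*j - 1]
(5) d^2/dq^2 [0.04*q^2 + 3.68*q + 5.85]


(1) = 3.06*k - 0.11
(2) = -13.02*w - 0.31
(3) = 1.54*y - 1.07
(4) = 14
(5) = 0.0800000000000000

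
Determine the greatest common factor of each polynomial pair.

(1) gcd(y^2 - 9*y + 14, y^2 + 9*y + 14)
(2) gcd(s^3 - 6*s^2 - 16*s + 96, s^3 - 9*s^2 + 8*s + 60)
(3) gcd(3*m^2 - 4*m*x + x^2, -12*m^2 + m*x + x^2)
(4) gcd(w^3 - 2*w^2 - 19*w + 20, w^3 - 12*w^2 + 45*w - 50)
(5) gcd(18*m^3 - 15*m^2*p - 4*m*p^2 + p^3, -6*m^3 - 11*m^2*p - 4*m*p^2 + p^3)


(1) = 1
(2) = gcd((s - 6)*(s - 4)*(s + 4), (s - 6)*(s - 5)*(s + 2)) = s - 6
(3) = -3*m + x
(4) = gcd((w - 5)*(w - 1)*(w + 4), (w - 5)^2*(w - 2)) = w - 5
(5) = gcd((-6*m + p)*(-m + p)*(3*m + p), (-6*m + p)*(m + p)^2) = -6*m + p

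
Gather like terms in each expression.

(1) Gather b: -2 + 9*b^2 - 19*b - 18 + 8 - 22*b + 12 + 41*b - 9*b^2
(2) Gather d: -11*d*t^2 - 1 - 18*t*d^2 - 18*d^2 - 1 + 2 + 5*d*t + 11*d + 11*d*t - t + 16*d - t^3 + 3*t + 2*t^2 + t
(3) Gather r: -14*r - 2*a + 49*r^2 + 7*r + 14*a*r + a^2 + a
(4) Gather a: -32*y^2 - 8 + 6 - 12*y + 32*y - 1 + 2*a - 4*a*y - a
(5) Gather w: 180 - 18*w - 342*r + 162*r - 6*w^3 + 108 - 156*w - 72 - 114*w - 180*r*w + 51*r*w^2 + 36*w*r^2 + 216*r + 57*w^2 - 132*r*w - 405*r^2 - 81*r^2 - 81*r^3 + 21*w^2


(1) = 0
(2) = d^2*(-18*t - 18) + d*(-11*t^2 + 16*t + 27) - t^3 + 2*t^2 + 3*t
(3) = a^2 - a + 49*r^2 + r*(14*a - 7)
(4) = a*(1 - 4*y) - 32*y^2 + 20*y - 3
(5) = -81*r^3 - 486*r^2 + 36*r - 6*w^3 + w^2*(51*r + 78) + w*(36*r^2 - 312*r - 288) + 216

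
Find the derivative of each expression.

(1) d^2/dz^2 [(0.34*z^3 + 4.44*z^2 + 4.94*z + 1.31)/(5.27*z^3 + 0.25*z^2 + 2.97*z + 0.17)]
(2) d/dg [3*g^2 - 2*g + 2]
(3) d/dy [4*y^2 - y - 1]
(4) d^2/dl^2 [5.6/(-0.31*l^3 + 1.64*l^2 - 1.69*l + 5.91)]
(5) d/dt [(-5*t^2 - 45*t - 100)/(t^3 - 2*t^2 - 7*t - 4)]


(1) = (245.727452*z^6 + 791.25888*z^5 + 55.0188*z^4 - 182.721704*z^3 + 70.304028*z^2 - 2.406468*z + 18.267628)/(146.363183*z^9 + 20.829675*z^8 + 248.444664*z^7 + 37.657654*z^6 + 141.359154*z^5 + 22.612488*z^4 + 27.412332*z^3 + 4.520334*z^2 + 0.257499*z + 0.004913)
(2) = 6*g - 2
(3) = 8*y - 1
(4) = ((10.416*l - 18.368)*(0.31*l^3 - 1.64*l^2 + 1.69*l - 5.91) - 5.6*(0.93*l^2 - 3.28*l + 1.69)*(1.86*l^2 - 6.56*l + 3.38))/(0.31*l^3 - 1.64*l^2 + 1.69*l - 5.91)^3
(5) = 5*(t^3 + 17*t^2 + 32*t - 104)/(t^5 - 5*t^4 - 5*t^3 + 25*t^2 + 40*t + 16)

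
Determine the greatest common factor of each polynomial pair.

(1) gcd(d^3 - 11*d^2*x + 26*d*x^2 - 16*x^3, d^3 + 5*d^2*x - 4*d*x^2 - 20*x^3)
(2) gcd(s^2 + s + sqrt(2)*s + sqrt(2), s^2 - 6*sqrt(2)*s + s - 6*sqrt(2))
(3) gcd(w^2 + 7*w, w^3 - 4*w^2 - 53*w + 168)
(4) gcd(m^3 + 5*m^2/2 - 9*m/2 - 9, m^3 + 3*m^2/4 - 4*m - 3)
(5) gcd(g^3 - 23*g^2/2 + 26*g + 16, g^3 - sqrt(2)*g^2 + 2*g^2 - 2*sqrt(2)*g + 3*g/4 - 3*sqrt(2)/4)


(1) = gcd((d - 8*x)*(d - 2*x)*(d - x), (d - 2*x)*(d + 2*x)*(d + 5*x)) = -d + 2*x
(2) = s + 1
(3) = w + 7
(4) = gcd((m - 2)*(m + 3/2)*(m + 3), (m - 2)*(m + 3/4)*(m + 2)) = m - 2
(5) = g + 1/2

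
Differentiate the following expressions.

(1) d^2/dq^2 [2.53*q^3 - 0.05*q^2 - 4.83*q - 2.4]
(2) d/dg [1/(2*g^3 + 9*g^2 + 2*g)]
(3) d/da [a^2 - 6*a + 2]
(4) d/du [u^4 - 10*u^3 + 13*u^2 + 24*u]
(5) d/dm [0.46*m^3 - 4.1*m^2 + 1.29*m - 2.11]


(1) = 15.18*q - 0.1
(2) = 2*(-3*g^2 - 9*g - 1)/(g^2*(2*g^2 + 9*g + 2)^2)
(3) = 2*a - 6
(4) = 4*u^3 - 30*u^2 + 26*u + 24
(5) = 1.38*m^2 - 8.2*m + 1.29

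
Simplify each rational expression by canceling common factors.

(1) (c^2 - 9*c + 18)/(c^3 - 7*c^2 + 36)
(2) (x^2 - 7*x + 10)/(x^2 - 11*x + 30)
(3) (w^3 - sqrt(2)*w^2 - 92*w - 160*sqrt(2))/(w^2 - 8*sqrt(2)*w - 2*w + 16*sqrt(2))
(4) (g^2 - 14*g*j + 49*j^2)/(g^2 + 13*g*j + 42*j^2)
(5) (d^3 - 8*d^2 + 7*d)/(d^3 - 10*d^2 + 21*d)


(1) = 1/(c + 2)
(2) = (x - 2)/(x - 6)
(3) = (w^2 + 7*sqrt(2)*w + 20)/(w - 2)
(4) = (g^2 - 14*g*j + 49*j^2)/(g^2 + 13*g*j + 42*j^2)
(5) = (d - 1)/(d - 3)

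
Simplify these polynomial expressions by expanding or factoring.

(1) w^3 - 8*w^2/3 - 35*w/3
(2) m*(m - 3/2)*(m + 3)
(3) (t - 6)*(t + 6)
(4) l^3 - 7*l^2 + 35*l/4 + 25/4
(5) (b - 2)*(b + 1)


(1) = w*(w - 5)*(w + 7/3)
(2) = m^3 + 3*m^2/2 - 9*m/2
(3) = t^2 - 36
(4) = (l - 5)*(l - 5/2)*(l + 1/2)
(5) = b^2 - b - 2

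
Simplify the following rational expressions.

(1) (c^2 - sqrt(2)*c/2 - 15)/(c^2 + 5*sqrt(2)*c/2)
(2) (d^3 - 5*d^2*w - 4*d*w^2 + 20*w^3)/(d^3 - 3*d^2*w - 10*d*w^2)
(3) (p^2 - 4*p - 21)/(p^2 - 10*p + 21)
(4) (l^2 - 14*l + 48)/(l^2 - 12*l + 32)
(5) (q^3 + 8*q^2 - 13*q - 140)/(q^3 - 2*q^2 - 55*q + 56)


(1) = (4*c - 12*sqrt(2))/(4*c)
(2) = (d - 2*w)/d
(3) = (p + 3)/(p - 3)
(4) = (l - 6)/(l - 4)
(5) = (q^2 + q - 20)/(q^2 - 9*q + 8)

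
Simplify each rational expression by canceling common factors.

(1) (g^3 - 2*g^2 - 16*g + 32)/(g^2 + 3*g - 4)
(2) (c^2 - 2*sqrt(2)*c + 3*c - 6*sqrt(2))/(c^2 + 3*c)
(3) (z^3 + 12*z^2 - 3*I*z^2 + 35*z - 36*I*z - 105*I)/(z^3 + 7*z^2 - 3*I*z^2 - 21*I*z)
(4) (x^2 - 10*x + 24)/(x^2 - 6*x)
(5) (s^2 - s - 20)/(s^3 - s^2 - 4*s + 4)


(1) = (g^2 - 6*g + 8)/(g - 1)
(2) = (c - 2*sqrt(2))/c
(3) = (z + 5)/z
(4) = (x - 4)/x
(5) = (s^2 - s - 20)/(s^3 - s^2 - 4*s + 4)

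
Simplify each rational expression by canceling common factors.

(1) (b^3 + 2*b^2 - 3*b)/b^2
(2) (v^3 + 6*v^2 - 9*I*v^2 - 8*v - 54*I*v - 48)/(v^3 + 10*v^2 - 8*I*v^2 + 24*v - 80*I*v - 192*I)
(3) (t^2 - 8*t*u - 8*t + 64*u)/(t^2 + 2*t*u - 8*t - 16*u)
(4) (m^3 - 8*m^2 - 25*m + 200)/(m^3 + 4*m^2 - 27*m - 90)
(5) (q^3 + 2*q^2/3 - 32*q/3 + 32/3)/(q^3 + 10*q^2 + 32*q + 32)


(1) = (b^2 + 2*b - 3)/b
(2) = (v - I)/(v + 4)
(3) = (t - 8*u)/(t + 2*u)
(4) = (m^2 - 3*m - 40)/(m^2 + 9*m + 18)
(5) = (3*q^2 - 10*q + 8)/(3*q^2 + 18*q + 24)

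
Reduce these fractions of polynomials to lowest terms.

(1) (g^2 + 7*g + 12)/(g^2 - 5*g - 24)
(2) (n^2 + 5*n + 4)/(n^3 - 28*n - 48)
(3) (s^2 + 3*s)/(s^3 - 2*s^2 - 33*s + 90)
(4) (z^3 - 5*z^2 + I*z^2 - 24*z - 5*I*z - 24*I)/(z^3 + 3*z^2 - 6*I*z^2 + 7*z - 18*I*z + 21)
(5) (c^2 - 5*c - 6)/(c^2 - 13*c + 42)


(1) = (g + 4)/(g - 8)
(2) = (n + 1)/(n^2 - 4*n - 12)
(3) = (s^2 + 3*s)/(s^3 - 2*s^2 - 33*s + 90)
(4) = (z - 8)/(z - 7*I)
(5) = (c + 1)/(c - 7)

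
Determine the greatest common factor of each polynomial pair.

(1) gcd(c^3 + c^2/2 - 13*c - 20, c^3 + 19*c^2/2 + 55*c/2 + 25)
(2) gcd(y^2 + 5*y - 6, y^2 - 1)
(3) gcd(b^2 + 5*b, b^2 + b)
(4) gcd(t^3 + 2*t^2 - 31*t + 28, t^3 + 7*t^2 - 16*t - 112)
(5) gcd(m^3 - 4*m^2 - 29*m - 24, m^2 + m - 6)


(1) = c^2 + 9*c/2 + 5
(2) = gcd((y - 1)*(y + 6), (y - 1)*(y + 1)) = y - 1
(3) = gcd(b*(b + 5), b*(b + 1)) = b
(4) = t^2 + 3*t - 28
(5) = m + 3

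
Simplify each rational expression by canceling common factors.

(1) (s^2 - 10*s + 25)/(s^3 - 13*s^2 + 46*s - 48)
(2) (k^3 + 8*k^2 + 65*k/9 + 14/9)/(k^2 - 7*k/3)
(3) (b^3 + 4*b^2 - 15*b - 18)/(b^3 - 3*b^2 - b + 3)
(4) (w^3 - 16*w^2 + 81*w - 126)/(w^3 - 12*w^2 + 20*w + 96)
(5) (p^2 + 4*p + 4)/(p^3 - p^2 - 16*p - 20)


(1) = (s^2 - 10*s + 25)/(s^3 - 13*s^2 + 46*s - 48)
(2) = (9*k^3 + 72*k^2 + 65*k + 14)/(9*k^2 - 21*k)
(3) = (b + 6)/(b - 1)
(4) = (w^2 - 10*w + 21)/(w^2 - 6*w - 16)
(5) = 1/(p - 5)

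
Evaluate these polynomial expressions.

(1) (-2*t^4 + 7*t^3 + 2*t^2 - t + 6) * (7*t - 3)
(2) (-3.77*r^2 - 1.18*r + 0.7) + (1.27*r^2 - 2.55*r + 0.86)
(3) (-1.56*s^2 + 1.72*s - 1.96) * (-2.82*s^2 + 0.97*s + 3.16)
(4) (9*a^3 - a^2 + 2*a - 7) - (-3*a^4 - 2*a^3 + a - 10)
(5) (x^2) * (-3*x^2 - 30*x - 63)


(1) = -14*t^5 + 55*t^4 - 7*t^3 - 13*t^2 + 45*t - 18
(2) = -2.5*r^2 - 3.73*r + 1.56
(3) = 4.3992*s^4 - 6.3636*s^3 + 2.266*s^2 + 3.534*s - 6.1936
(4) = 3*a^4 + 11*a^3 - a^2 + a + 3
(5) = -3*x^4 - 30*x^3 - 63*x^2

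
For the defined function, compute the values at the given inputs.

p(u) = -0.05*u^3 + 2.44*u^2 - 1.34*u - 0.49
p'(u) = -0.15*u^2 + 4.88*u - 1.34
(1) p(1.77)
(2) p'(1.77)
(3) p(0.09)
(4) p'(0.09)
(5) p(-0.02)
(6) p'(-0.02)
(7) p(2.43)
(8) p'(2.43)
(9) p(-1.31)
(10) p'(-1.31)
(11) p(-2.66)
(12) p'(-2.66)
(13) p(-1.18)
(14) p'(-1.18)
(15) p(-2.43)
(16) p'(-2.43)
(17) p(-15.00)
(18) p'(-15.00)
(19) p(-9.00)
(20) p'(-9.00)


(1) = 4.51
(2) = 6.83
(3) = -0.59
(4) = -0.90
(5) = -0.46
(6) = -1.44
(7) = 9.94
(8) = 9.63
(9) = 5.57
(10) = -7.99
(11) = 21.28
(12) = -15.38
(13) = 4.57
(14) = -7.31
(15) = 17.89
(16) = -14.08
(17) = 737.36
(18) = -108.29
(19) = 245.66
(20) = -57.41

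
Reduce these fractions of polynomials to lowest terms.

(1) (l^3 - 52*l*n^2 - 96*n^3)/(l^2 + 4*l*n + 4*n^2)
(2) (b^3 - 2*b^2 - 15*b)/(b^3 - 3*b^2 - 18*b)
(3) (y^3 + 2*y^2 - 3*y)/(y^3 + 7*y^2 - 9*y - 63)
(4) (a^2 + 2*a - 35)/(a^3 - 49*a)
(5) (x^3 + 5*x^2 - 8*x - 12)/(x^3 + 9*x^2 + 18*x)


(1) = (l^2 - 2*l*n - 48*n^2)/(l + 2*n)
(2) = (b - 5)/(b - 6)
(3) = (y^2 - y)/(y^2 + 4*y - 21)
(4) = (a - 5)/(a^2 - 7*a)
(5) = (x^2 - x - 2)/(x^2 + 3*x)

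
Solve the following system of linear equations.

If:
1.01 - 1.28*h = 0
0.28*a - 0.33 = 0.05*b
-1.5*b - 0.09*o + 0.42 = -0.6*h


Then:
a = 1.28493303571429 - 0.0107142857142857*o
b = 0.595625 - 0.06*o
h = 0.79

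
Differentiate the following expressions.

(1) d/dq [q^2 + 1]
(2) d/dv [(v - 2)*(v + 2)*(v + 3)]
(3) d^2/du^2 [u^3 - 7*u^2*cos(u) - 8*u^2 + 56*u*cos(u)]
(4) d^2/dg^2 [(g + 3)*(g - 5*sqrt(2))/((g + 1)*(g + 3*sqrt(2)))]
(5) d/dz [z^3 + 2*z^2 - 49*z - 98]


(1) = 2*q
(2) = 3*v^2 + 6*v - 4
(3) = 7*u^2*cos(u) + 28*u*sin(u) - 56*u*cos(u) + 6*u - 112*sin(u) - 14*cos(u) - 16
(4) = 4*(-4*sqrt(2)*g^3 + g^3 - 27*sqrt(2)*g^2 - 90*g - 36*sqrt(2)*g - 102*sqrt(2) - 48)/(g^6 + 3*g^5 + 9*sqrt(2)*g^5 + 27*sqrt(2)*g^4 + 57*g^4 + 81*sqrt(2)*g^3 + 163*g^3 + 162*g^2 + 171*sqrt(2)*g^2 + 54*g + 162*sqrt(2)*g + 54*sqrt(2))
(5) = 3*z^2 + 4*z - 49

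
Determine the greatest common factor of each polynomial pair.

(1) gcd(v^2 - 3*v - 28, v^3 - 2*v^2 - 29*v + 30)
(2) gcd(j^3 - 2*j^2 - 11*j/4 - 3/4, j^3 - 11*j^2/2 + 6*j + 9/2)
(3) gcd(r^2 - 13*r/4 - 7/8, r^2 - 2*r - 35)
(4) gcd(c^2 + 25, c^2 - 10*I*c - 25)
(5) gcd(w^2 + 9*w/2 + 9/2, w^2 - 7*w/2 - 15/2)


(1) = gcd((v - 7)*(v + 4), (v - 6)*(v - 1)*(v + 5)) = 1
(2) = gcd((j - 3)*(j + 1/2)^2, (j - 3)^2*(j + 1/2)) = j^2 - 5*j/2 - 3/2
(3) = gcd((r - 7/2)*(r + 1/4), (r - 7)*(r + 5)) = 1
(4) = c - 5*I
(5) = w + 3/2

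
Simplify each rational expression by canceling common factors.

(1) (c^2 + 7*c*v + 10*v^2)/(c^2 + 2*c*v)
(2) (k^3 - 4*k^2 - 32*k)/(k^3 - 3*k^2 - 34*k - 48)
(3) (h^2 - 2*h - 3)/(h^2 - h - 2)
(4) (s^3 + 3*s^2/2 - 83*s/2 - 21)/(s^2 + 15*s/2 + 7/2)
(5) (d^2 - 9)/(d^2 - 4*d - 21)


(1) = (c + 5*v)/c
(2) = (k^2 + 4*k)/(k^2 + 5*k + 6)
(3) = (h - 3)/(h - 2)
(4) = s - 6
(5) = (d - 3)/(d - 7)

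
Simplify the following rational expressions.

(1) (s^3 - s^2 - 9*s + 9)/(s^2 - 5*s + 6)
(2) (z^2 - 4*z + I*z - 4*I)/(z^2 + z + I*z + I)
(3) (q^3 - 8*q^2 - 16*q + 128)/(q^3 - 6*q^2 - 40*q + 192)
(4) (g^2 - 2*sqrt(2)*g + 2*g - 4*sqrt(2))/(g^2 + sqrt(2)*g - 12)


(1) = (s^2 + 2*s - 3)/(s - 2)
(2) = (z - 4)/(z + 1)
(3) = (q + 4)/(q + 6)
(4) = (g + 2)/(g + 3*sqrt(2))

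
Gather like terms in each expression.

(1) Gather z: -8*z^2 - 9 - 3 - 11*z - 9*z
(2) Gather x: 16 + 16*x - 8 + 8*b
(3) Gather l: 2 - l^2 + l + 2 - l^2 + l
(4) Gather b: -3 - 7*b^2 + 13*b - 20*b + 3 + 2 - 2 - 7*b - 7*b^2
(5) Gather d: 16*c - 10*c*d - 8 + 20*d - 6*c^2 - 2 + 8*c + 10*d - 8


(1) = -8*z^2 - 20*z - 12
(2) = 8*b + 16*x + 8
(3) = -2*l^2 + 2*l + 4
(4) = -14*b^2 - 14*b
(5) = -6*c^2 + 24*c + d*(30 - 10*c) - 18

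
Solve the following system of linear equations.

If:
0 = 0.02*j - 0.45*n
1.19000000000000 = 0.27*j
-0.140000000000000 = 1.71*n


Then:
No Solution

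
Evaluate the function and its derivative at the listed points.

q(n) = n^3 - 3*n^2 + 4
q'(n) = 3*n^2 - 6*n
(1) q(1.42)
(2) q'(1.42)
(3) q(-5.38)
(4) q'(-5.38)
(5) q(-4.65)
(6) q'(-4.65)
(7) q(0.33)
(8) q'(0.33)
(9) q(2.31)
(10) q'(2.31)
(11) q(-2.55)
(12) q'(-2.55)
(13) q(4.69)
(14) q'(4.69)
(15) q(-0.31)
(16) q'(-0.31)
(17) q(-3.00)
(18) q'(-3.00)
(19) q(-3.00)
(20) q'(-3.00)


(1) = 0.81
(2) = -2.47
(3) = -238.55
(4) = 119.11
(5) = -161.41
(6) = 92.77
(7) = 3.71
(8) = -1.65
(9) = 0.32
(10) = 2.15
(11) = -32.09
(12) = 34.81
(13) = 41.17
(14) = 37.85
(15) = 3.68
(16) = 2.15
(17) = -50.00
(18) = 45.00
(19) = -50.00
(20) = 45.00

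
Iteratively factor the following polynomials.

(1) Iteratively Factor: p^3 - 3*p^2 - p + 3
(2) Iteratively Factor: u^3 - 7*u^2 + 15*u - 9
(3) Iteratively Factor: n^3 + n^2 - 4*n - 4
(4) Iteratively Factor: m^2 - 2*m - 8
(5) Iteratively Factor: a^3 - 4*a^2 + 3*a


(1) = (p + 1)*(p^2 - 4*p + 3) = (p - 3)*(p + 1)*(p - 1)
(2) = (u - 1)*(u^2 - 6*u + 9) = (u - 3)*(u - 1)*(u - 3)
(3) = (n + 1)*(n^2 - 4) = (n - 2)*(n + 1)*(n + 2)
(4) = (m - 4)*(m + 2)
(5) = (a)*(a^2 - 4*a + 3) = a*(a - 3)*(a - 1)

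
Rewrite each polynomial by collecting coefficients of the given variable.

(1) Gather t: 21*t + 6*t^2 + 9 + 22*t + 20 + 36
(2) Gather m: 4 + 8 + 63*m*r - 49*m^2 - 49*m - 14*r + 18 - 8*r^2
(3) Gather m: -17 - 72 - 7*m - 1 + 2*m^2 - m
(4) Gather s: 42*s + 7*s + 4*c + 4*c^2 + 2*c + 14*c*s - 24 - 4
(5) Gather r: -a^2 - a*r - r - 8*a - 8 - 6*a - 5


(1) = 6*t^2 + 43*t + 65
(2) = -49*m^2 + m*(63*r - 49) - 8*r^2 - 14*r + 30
(3) = 2*m^2 - 8*m - 90
(4) = 4*c^2 + 6*c + s*(14*c + 49) - 28
(5) = -a^2 - 14*a + r*(-a - 1) - 13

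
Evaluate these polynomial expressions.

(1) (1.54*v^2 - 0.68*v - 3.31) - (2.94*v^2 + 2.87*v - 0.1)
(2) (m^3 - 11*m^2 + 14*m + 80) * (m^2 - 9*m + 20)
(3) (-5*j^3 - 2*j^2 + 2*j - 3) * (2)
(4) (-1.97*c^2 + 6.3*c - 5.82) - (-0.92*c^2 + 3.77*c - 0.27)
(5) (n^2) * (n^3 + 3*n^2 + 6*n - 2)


(1) = -1.4*v^2 - 3.55*v - 3.21
(2) = m^5 - 20*m^4 + 133*m^3 - 266*m^2 - 440*m + 1600
(3) = -10*j^3 - 4*j^2 + 4*j - 6
(4) = -1.05*c^2 + 2.53*c - 5.55
(5) = n^5 + 3*n^4 + 6*n^3 - 2*n^2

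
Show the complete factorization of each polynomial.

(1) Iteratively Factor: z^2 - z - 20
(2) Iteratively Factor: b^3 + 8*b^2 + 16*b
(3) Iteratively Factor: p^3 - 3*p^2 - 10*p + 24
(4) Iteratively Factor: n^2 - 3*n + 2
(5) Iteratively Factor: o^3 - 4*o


(1) = (z - 5)*(z + 4)
(2) = (b + 4)*(b^2 + 4*b) = (b + 4)^2*(b)
(3) = (p - 4)*(p^2 + p - 6) = (p - 4)*(p - 2)*(p + 3)
(4) = (n - 2)*(n - 1)
(5) = (o - 2)*(o^2 + 2*o) = (o - 2)*(o + 2)*(o)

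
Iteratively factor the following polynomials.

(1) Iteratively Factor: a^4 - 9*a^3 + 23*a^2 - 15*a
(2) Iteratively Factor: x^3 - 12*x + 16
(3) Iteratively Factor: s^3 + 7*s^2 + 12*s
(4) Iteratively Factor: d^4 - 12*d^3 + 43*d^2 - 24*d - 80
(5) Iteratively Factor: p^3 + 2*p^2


(1) = (a - 1)*(a^3 - 8*a^2 + 15*a) = (a - 5)*(a - 1)*(a^2 - 3*a) = (a - 5)*(a - 3)*(a - 1)*(a)
(2) = (x - 2)*(x^2 + 2*x - 8) = (x - 2)^2*(x + 4)
(3) = (s + 4)*(s^2 + 3*s) = s*(s + 4)*(s + 3)
(4) = (d - 5)*(d^3 - 7*d^2 + 8*d + 16) = (d - 5)*(d - 4)*(d^2 - 3*d - 4) = (d - 5)*(d - 4)*(d + 1)*(d - 4)
(5) = (p + 2)*(p^2) = p*(p + 2)*(p)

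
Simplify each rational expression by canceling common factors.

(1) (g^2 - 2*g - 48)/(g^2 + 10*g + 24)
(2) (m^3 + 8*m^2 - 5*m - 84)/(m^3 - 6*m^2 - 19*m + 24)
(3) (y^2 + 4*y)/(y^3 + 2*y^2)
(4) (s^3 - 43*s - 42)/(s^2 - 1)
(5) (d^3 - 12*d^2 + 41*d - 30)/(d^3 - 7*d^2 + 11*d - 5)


(1) = (g - 8)/(g + 4)
(2) = (m^3 + 8*m^2 - 5*m - 84)/(m^3 - 6*m^2 - 19*m + 24)
(3) = (y + 4)/(y^2 + 2*y)
(4) = (s^2 - s - 42)/(s - 1)
(5) = (d - 6)/(d - 1)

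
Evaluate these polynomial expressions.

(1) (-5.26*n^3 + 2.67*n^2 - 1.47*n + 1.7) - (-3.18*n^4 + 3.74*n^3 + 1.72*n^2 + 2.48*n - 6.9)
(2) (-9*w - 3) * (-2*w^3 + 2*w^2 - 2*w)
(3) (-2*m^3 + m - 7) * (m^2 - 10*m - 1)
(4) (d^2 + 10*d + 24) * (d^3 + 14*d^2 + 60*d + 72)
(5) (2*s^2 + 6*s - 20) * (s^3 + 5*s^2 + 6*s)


(1) = 3.18*n^4 - 9.0*n^3 + 0.95*n^2 - 3.95*n + 8.6
(2) = 18*w^4 - 12*w^3 + 12*w^2 + 6*w
(3) = -2*m^5 + 20*m^4 + 3*m^3 - 17*m^2 + 69*m + 7
(4) = d^5 + 24*d^4 + 224*d^3 + 1008*d^2 + 2160*d + 1728
(5) = 2*s^5 + 16*s^4 + 22*s^3 - 64*s^2 - 120*s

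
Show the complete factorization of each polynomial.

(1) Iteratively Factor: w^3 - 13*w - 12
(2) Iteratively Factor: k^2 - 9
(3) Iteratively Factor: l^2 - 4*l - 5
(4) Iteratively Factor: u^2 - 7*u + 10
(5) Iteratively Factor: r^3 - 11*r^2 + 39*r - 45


(1) = (w + 1)*(w^2 - w - 12) = (w + 1)*(w + 3)*(w - 4)
(2) = (k - 3)*(k + 3)
(3) = (l - 5)*(l + 1)
(4) = (u - 2)*(u - 5)
(5) = (r - 3)*(r^2 - 8*r + 15) = (r - 3)^2*(r - 5)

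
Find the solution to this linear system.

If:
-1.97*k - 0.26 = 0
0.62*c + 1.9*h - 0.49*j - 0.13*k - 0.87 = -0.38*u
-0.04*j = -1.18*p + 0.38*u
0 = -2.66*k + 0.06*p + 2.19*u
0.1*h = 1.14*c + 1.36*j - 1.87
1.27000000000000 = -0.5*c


Then:
c = -2.54
h = 2.26
j = 3.67
k = -0.13
p = 0.07
u = -0.16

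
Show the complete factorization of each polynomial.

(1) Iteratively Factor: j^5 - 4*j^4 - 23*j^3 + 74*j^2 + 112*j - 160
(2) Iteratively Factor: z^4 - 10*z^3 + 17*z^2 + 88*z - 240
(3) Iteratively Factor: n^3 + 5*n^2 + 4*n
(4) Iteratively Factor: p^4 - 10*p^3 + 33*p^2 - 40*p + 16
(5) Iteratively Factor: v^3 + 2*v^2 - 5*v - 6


(1) = (j - 1)*(j^4 - 3*j^3 - 26*j^2 + 48*j + 160) = (j - 1)*(j + 2)*(j^3 - 5*j^2 - 16*j + 80) = (j - 1)*(j + 2)*(j + 4)*(j^2 - 9*j + 20) = (j - 5)*(j - 1)*(j + 2)*(j + 4)*(j - 4)
(2) = (z - 4)*(z^3 - 6*z^2 - 7*z + 60) = (z - 5)*(z - 4)*(z^2 - z - 12) = (z - 5)*(z - 4)*(z + 3)*(z - 4)
(3) = (n + 4)*(n^2 + n) = (n + 1)*(n + 4)*(n)
(4) = (p - 4)*(p^3 - 6*p^2 + 9*p - 4) = (p - 4)*(p - 1)*(p^2 - 5*p + 4) = (p - 4)^2*(p - 1)*(p - 1)
(5) = (v - 2)*(v^2 + 4*v + 3) = (v - 2)*(v + 3)*(v + 1)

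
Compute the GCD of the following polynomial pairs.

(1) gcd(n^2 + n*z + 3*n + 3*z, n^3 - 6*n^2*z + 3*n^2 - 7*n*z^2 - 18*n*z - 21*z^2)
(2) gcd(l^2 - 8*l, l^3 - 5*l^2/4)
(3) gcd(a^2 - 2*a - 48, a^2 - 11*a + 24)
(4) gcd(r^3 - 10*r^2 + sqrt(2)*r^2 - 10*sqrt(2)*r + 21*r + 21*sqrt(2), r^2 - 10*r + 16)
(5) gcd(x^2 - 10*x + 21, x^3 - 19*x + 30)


(1) = gcd((n + 3)*(n + z), (n + 3)*(n - 7*z)*(n + z)) = n^2 + n*z + 3*n + 3*z
(2) = l
(3) = a - 8
(4) = gcd((r - 7)*(r - 3)*(r + sqrt(2)), (r - 8)*(r - 2)) = 1
(5) = x - 3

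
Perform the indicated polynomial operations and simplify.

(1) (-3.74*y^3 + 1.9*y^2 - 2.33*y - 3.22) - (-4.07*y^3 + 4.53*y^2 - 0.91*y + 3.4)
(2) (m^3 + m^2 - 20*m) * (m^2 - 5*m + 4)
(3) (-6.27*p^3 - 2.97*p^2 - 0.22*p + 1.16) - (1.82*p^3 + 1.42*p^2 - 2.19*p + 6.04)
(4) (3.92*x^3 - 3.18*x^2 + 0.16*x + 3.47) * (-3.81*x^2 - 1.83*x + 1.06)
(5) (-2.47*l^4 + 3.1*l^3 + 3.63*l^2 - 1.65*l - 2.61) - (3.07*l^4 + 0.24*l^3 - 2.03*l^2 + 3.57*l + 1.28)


(1) = 0.33*y^3 - 2.63*y^2 - 1.42*y - 6.62
(2) = m^5 - 4*m^4 - 21*m^3 + 104*m^2 - 80*m
(3) = -8.09*p^3 - 4.39*p^2 + 1.97*p - 4.88
(4) = -14.9352*x^5 + 4.9422*x^4 + 9.365*x^3 - 16.8843*x^2 - 6.1805*x + 3.6782
(5) = -5.54*l^4 + 2.86*l^3 + 5.66*l^2 - 5.22*l - 3.89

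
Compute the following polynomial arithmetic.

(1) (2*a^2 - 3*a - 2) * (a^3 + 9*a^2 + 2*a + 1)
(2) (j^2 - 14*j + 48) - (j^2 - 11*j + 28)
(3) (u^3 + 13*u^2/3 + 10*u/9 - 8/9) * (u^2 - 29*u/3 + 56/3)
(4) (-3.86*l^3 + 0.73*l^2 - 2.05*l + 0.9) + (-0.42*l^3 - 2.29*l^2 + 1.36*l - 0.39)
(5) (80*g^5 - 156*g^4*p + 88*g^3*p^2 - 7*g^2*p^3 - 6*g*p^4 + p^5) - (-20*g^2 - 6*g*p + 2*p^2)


(1) = 2*a^5 + 15*a^4 - 25*a^3 - 22*a^2 - 7*a - 2
(2) = 20 - 3*j
(3) = u^5 - 16*u^4/3 - 199*u^3/9 + 1870*u^2/27 + 88*u/3 - 448/27
(4) = -4.28*l^3 - 1.56*l^2 - 0.69*l + 0.51
(5) = 80*g^5 - 156*g^4*p + 88*g^3*p^2 - 7*g^2*p^3 + 20*g^2 - 6*g*p^4 + 6*g*p + p^5 - 2*p^2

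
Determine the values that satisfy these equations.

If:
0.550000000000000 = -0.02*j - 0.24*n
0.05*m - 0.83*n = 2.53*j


Then:
j = -12.0*n - 27.5
m = -590.6*n - 1391.5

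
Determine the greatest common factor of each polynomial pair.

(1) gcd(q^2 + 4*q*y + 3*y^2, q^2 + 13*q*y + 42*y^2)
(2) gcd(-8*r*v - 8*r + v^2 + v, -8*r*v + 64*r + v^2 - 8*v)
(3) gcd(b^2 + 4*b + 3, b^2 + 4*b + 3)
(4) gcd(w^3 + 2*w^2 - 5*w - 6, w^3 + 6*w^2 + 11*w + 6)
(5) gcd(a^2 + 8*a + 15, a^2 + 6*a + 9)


(1) = 1
(2) = 8*r - v
(3) = b^2 + 4*b + 3
(4) = gcd((w - 2)*(w + 1)*(w + 3), (w + 1)*(w + 2)*(w + 3)) = w^2 + 4*w + 3
(5) = a + 3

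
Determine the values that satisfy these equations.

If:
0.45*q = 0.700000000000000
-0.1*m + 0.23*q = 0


Then:
m = 3.58
q = 1.56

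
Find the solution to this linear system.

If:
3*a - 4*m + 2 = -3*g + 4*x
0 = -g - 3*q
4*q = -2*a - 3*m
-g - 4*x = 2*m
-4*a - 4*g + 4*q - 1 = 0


Then:
a = -17/24
g = 11/32
m = 5/8
q = -11/96
x = -51/128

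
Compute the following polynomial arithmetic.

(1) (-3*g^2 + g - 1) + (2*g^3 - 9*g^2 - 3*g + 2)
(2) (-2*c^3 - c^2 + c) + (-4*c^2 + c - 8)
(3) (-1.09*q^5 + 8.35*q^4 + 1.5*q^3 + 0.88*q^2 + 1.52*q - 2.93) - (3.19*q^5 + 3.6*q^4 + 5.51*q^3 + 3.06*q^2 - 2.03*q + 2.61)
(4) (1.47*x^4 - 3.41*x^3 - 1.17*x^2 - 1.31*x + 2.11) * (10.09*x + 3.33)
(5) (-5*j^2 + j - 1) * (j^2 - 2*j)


(1) = 2*g^3 - 12*g^2 - 2*g + 1
(2) = -2*c^3 - 5*c^2 + 2*c - 8
(3) = -4.28*q^5 + 4.75*q^4 - 4.01*q^3 - 2.18*q^2 + 3.55*q - 5.54
(4) = 14.8323*x^5 - 29.5118*x^4 - 23.1606*x^3 - 17.114*x^2 + 16.9276*x + 7.0263
(5) = -5*j^4 + 11*j^3 - 3*j^2 + 2*j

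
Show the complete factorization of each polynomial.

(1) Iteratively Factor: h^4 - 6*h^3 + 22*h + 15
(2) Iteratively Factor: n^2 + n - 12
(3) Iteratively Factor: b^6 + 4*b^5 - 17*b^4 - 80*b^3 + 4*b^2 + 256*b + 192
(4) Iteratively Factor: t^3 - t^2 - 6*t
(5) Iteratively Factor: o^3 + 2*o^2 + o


(1) = (h - 5)*(h^3 - h^2 - 5*h - 3) = (h - 5)*(h + 1)*(h^2 - 2*h - 3) = (h - 5)*(h - 3)*(h + 1)*(h + 1)
(2) = (n - 3)*(n + 4)
(3) = (b + 3)*(b^5 + b^4 - 20*b^3 - 20*b^2 + 64*b + 64) = (b + 1)*(b + 3)*(b^4 - 20*b^2 + 64) = (b - 4)*(b + 1)*(b + 3)*(b^3 + 4*b^2 - 4*b - 16) = (b - 4)*(b + 1)*(b + 3)*(b + 4)*(b^2 - 4) = (b - 4)*(b + 1)*(b + 2)*(b + 3)*(b + 4)*(b - 2)
(4) = (t - 3)*(t^2 + 2*t) = (t - 3)*(t + 2)*(t)
(5) = (o + 1)*(o^2 + o) = o*(o + 1)*(o + 1)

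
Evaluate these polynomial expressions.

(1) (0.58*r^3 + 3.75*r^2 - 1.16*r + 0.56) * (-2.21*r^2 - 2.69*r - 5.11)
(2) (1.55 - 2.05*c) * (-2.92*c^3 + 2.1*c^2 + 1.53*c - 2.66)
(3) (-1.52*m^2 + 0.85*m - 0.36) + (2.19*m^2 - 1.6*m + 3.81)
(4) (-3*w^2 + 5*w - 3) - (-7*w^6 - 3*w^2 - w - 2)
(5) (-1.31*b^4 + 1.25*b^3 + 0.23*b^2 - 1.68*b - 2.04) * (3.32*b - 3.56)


(1) = -1.2818*r^5 - 9.8477*r^4 - 10.4877*r^3 - 17.2797*r^2 + 4.4212*r - 2.8616
(2) = 5.986*c^4 - 8.831*c^3 + 0.1185*c^2 + 7.8245*c - 4.123
(3) = 0.67*m^2 - 0.75*m + 3.45
(4) = 7*w^6 + 6*w - 1
(5) = -4.3492*b^5 + 8.8136*b^4 - 3.6864*b^3 - 6.3964*b^2 - 0.792*b + 7.2624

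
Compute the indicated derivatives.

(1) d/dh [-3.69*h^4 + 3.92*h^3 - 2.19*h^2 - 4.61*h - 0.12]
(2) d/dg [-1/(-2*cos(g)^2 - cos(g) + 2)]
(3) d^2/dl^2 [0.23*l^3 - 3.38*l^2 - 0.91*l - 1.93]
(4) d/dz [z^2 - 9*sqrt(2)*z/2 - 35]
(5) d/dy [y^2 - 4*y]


(1) = -14.76*h^3 + 11.76*h^2 - 4.38*h - 4.61
(2) = (4*cos(g) + 1)*sin(g)/(cos(g) + cos(2*g) - 1)^2
(3) = 1.38*l - 6.76
(4) = 2*z - 9*sqrt(2)/2
(5) = 2*y - 4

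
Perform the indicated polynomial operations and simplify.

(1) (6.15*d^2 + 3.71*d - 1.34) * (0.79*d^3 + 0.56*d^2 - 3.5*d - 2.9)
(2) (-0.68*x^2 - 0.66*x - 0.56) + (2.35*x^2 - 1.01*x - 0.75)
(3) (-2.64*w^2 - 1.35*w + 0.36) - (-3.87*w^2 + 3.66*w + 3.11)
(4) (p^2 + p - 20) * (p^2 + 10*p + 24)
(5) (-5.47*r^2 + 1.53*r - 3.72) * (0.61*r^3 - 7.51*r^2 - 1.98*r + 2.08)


(1) = 4.8585*d^5 + 6.3749*d^4 - 20.506*d^3 - 31.5704*d^2 - 6.069*d + 3.886
(2) = 1.67*x^2 - 1.67*x - 1.31
(3) = 1.23*w^2 - 5.01*w - 2.75
(4) = p^4 + 11*p^3 + 14*p^2 - 176*p - 480
(5) = -3.3367*r^5 + 42.013*r^4 - 2.9289*r^3 + 13.5302*r^2 + 10.548*r - 7.7376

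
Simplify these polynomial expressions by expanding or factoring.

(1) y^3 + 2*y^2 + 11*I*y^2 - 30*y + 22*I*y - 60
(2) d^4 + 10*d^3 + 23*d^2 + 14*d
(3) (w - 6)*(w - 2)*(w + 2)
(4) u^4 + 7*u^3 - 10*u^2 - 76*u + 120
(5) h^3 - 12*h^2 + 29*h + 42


(1) = (y + 2)*(y + 5*I)*(y + 6*I)
(2) = d*(d + 1)*(d + 2)*(d + 7)
(3) = w^3 - 6*w^2 - 4*w + 24
(4) = (u - 2)^2*(u + 5)*(u + 6)
(5) = (h - 7)*(h - 6)*(h + 1)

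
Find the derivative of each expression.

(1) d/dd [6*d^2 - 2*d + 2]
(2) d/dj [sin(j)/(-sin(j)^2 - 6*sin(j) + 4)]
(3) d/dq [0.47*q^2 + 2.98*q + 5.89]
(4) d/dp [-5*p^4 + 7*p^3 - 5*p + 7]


(1) = 12*d - 2
(2) = (sin(j)^2 + 4)*cos(j)/(sin(j)^2 + 6*sin(j) - 4)^2
(3) = 0.94*q + 2.98
(4) = -20*p^3 + 21*p^2 - 5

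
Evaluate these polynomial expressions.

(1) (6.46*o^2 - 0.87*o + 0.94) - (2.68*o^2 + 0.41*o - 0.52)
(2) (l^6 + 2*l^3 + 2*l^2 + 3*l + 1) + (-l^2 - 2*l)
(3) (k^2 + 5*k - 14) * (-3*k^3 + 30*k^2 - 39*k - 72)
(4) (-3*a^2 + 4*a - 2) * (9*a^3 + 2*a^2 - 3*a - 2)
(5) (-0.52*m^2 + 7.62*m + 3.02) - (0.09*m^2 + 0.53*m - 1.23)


(1) = 3.78*o^2 - 1.28*o + 1.46
(2) = l^6 + 2*l^3 + l^2 + l + 1
(3) = -3*k^5 + 15*k^4 + 153*k^3 - 687*k^2 + 186*k + 1008
(4) = -27*a^5 + 30*a^4 - a^3 - 10*a^2 - 2*a + 4
(5) = -0.61*m^2 + 7.09*m + 4.25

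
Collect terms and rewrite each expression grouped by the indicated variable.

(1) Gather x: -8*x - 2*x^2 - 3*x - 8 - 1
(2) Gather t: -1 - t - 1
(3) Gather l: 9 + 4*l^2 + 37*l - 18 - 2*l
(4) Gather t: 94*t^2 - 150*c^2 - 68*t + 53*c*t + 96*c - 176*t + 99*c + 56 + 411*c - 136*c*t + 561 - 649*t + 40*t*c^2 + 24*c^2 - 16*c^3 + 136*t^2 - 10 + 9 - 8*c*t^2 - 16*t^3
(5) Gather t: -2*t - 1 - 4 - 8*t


(1) = -2*x^2 - 11*x - 9
(2) = -t - 2
(3) = 4*l^2 + 35*l - 9
(4) = -16*c^3 - 126*c^2 + 606*c - 16*t^3 + t^2*(230 - 8*c) + t*(40*c^2 - 83*c - 893) + 616
(5) = -10*t - 5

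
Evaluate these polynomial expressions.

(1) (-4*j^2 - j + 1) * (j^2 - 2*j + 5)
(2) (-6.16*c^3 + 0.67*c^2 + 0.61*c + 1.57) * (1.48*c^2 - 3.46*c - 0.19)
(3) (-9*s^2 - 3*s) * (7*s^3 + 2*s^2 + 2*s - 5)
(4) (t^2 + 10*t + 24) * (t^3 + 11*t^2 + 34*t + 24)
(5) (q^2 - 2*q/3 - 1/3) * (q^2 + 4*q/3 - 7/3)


(1) = -4*j^4 + 7*j^3 - 17*j^2 - 7*j + 5
(2) = -9.1168*c^5 + 22.3052*c^4 - 0.245*c^3 + 0.0857*c^2 - 5.5481*c - 0.2983
(3) = -63*s^5 - 39*s^4 - 24*s^3 + 39*s^2 + 15*s
(4) = t^5 + 21*t^4 + 168*t^3 + 628*t^2 + 1056*t + 576
(5) = q^4 + 2*q^3/3 - 32*q^2/9 + 10*q/9 + 7/9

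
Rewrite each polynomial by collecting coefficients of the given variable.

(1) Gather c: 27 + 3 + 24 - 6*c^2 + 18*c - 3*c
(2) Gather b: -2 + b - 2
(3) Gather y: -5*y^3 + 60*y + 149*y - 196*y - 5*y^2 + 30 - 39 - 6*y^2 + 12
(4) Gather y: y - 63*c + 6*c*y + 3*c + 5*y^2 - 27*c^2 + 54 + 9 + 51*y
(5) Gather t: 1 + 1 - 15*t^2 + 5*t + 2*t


(1) = -6*c^2 + 15*c + 54
(2) = b - 4
(3) = -5*y^3 - 11*y^2 + 13*y + 3
(4) = -27*c^2 - 60*c + 5*y^2 + y*(6*c + 52) + 63
(5) = -15*t^2 + 7*t + 2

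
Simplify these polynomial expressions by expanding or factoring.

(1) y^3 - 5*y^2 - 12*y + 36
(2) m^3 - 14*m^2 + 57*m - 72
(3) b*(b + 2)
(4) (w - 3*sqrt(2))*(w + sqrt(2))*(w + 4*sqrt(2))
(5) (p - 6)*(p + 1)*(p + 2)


(1) = (y - 6)*(y - 2)*(y + 3)
(2) = (m - 8)*(m - 3)^2
(3) = b^2 + 2*b
(4) = w^3 + 2*sqrt(2)*w^2 - 22*w - 24*sqrt(2)
(5) = p^3 - 3*p^2 - 16*p - 12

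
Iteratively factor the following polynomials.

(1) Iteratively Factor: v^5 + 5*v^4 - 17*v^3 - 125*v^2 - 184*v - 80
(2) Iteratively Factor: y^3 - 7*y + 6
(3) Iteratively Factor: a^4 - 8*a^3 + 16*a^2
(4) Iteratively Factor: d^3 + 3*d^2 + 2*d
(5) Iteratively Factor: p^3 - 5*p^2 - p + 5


(1) = (v - 5)*(v^4 + 10*v^3 + 33*v^2 + 40*v + 16) = (v - 5)*(v + 1)*(v^3 + 9*v^2 + 24*v + 16) = (v - 5)*(v + 1)*(v + 4)*(v^2 + 5*v + 4) = (v - 5)*(v + 1)*(v + 4)^2*(v + 1)
(2) = (y + 3)*(y^2 - 3*y + 2) = (y - 1)*(y + 3)*(y - 2)
(3) = (a)*(a^3 - 8*a^2 + 16*a) = a*(a - 4)*(a^2 - 4*a) = a^2*(a - 4)*(a - 4)
(4) = (d + 2)*(d^2 + d) = d*(d + 2)*(d + 1)
(5) = (p + 1)*(p^2 - 6*p + 5) = (p - 1)*(p + 1)*(p - 5)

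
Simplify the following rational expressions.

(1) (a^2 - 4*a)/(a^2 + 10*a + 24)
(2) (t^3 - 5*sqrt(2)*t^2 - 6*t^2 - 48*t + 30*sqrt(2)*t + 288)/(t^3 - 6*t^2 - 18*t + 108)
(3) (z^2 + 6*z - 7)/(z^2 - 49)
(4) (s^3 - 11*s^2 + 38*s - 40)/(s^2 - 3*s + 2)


(1) = (a^2 - 4*a)/(a^2 + 10*a + 24)
(2) = (t - 8*sqrt(2))/(t - 3*sqrt(2))
(3) = (z - 1)/(z - 7)
(4) = (s^2 - 9*s + 20)/(s - 1)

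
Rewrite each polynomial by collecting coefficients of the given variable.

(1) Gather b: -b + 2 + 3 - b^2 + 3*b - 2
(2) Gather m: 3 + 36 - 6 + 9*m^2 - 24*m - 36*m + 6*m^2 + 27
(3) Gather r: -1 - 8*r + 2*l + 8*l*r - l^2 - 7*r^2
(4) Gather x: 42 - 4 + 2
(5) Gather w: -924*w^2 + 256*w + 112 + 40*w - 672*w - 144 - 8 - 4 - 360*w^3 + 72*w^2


(1) = -b^2 + 2*b + 3
(2) = 15*m^2 - 60*m + 60
(3) = -l^2 + 2*l - 7*r^2 + r*(8*l - 8) - 1
(4) = 40
(5) = -360*w^3 - 852*w^2 - 376*w - 44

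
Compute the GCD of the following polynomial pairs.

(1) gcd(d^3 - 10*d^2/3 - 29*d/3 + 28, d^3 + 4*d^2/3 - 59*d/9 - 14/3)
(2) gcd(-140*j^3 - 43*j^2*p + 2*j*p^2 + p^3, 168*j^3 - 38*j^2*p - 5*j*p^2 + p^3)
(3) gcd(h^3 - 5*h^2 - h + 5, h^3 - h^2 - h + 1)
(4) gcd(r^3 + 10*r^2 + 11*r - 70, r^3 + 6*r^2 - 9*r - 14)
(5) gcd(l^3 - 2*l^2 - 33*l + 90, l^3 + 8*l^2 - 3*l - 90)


(1) = d^2 + 2*d/3 - 7
(2) = gcd((-7*j + p)*(4*j + p)*(5*j + p), (-7*j + p)*(-4*j + p)*(6*j + p)) = -7*j + p
(3) = gcd((h - 5)*(h - 1)*(h + 1), (h - 1)^2*(h + 1)) = h^2 - 1
(4) = r^2 + 5*r - 14
(5) = l^2 + 3*l - 18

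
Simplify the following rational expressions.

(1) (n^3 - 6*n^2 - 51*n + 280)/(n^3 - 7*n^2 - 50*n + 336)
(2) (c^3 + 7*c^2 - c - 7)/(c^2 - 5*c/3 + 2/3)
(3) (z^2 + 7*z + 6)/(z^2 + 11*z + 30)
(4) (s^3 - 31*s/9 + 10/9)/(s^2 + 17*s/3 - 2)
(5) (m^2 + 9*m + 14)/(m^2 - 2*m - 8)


(1) = (n - 5)/(n - 6)
(2) = (3*c^2 + 24*c + 21)/(3*c - 2)
(3) = (z + 1)/(z + 5)
(4) = (3*s^2 + s - 10)/(3*s + 18)
(5) = (m + 7)/(m - 4)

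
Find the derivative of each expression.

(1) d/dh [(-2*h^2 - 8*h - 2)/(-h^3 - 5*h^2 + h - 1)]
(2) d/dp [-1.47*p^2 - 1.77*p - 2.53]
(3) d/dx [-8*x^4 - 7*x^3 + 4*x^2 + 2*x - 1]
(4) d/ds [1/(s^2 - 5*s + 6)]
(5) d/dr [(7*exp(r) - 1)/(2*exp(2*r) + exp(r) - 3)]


(1) = 2*(-h^4 - 8*h^3 - 24*h^2 - 8*h + 5)/(h^6 + 10*h^5 + 23*h^4 - 8*h^3 + 11*h^2 - 2*h + 1)
(2) = -2.94*p - 1.77
(3) = -32*x^3 - 21*x^2 + 8*x + 2
(4) = (5 - 2*s)/(s^2 - 5*s + 6)^2
(5) = (-(4*exp(r) + 1)*(7*exp(r) - 1) + 14*exp(2*r) + 7*exp(r) - 21)*exp(r)/(2*exp(2*r) + exp(r) - 3)^2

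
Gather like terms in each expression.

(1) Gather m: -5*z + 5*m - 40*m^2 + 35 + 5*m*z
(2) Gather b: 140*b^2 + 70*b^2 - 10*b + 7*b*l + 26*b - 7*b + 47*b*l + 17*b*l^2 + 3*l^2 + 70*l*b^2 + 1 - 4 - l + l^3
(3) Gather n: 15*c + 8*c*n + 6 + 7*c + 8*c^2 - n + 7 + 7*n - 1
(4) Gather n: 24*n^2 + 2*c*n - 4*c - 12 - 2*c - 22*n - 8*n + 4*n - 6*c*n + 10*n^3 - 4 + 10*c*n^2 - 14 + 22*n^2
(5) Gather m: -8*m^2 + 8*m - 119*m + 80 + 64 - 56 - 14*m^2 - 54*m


(1) = -40*m^2 + m*(5*z + 5) - 5*z + 35
(2) = b^2*(70*l + 210) + b*(17*l^2 + 54*l + 9) + l^3 + 3*l^2 - l - 3
(3) = 8*c^2 + 22*c + n*(8*c + 6) + 12
(4) = -6*c + 10*n^3 + n^2*(10*c + 46) + n*(-4*c - 26) - 30
(5) = -22*m^2 - 165*m + 88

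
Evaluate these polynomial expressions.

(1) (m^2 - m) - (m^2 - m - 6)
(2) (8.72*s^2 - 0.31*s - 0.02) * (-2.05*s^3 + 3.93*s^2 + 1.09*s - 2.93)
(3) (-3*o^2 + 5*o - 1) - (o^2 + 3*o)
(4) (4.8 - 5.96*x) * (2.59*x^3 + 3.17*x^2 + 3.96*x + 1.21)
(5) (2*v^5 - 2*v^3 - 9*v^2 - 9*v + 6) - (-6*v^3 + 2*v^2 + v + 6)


(1) = 6
(2) = -17.876*s^5 + 34.9051*s^4 + 8.3275*s^3 - 25.9661*s^2 + 0.8865*s + 0.0586
(3) = -4*o^2 + 2*o - 1
(4) = -15.4364*x^4 - 6.4612*x^3 - 8.3856*x^2 + 11.7964*x + 5.808
(5) = 2*v^5 + 4*v^3 - 11*v^2 - 10*v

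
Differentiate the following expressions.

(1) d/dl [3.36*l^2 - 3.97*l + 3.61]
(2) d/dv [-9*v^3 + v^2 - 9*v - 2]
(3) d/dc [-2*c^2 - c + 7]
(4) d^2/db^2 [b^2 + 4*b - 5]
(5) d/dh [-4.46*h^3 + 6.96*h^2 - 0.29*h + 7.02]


(1) = 6.72*l - 3.97
(2) = -27*v^2 + 2*v - 9
(3) = -4*c - 1
(4) = 2
(5) = -13.38*h^2 + 13.92*h - 0.29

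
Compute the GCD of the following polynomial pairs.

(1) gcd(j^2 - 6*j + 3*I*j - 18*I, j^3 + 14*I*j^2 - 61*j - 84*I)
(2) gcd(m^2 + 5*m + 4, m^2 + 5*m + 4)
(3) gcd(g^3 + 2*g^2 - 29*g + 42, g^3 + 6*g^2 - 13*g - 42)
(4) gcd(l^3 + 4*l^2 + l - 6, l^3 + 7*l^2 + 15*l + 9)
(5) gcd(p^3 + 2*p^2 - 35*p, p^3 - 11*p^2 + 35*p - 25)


(1) = gcd((j - 6)*(j + 3*I), (j + 3*I)*(j + 4*I)*(j + 7*I)) = j + 3*I
(2) = gcd((m + 1)*(m + 4), (m + 1)*(m + 4)) = m^2 + 5*m + 4
(3) = gcd((g - 3)*(g - 2)*(g + 7), (g - 3)*(g + 2)*(g + 7)) = g^2 + 4*g - 21
(4) = l + 3
(5) = p - 5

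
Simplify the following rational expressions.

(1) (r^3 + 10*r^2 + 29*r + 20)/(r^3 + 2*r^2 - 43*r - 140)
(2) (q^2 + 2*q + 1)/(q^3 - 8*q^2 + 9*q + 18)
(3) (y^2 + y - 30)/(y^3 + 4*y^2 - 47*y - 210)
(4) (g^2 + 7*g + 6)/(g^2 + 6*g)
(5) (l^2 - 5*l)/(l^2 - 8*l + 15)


(1) = (r + 1)/(r - 7)
(2) = (q + 1)/(q^2 - 9*q + 18)
(3) = (y - 5)/(y^2 - 2*y - 35)
(4) = (g + 1)/g
(5) = l/(l - 3)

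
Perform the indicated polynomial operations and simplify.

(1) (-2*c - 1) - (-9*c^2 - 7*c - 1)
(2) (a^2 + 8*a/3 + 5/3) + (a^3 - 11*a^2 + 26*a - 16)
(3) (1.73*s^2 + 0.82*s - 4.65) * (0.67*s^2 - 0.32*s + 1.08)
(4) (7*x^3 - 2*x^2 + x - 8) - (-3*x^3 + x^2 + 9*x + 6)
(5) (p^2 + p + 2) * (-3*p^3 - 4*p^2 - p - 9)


(1) = 9*c^2 + 5*c
(2) = a^3 - 10*a^2 + 86*a/3 - 43/3
(3) = 1.1591*s^4 - 0.0042*s^3 - 1.5095*s^2 + 2.3736*s - 5.022
(4) = 10*x^3 - 3*x^2 - 8*x - 14
(5) = -3*p^5 - 7*p^4 - 11*p^3 - 18*p^2 - 11*p - 18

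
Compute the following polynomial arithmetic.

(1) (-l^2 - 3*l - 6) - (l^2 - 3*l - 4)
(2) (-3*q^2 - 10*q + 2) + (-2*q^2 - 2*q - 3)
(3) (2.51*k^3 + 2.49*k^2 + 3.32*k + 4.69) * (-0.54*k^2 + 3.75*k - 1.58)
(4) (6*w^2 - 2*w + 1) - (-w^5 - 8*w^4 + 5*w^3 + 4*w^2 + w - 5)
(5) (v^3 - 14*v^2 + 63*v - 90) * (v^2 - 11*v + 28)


(1) = -2*l^2 - 2
(2) = -5*q^2 - 12*q - 1
(3) = -1.3554*k^5 + 8.0679*k^4 + 3.5789*k^3 + 5.9832*k^2 + 12.3419*k - 7.4102
(4) = w^5 + 8*w^4 - 5*w^3 + 2*w^2 - 3*w + 6
(5) = v^5 - 25*v^4 + 245*v^3 - 1175*v^2 + 2754*v - 2520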